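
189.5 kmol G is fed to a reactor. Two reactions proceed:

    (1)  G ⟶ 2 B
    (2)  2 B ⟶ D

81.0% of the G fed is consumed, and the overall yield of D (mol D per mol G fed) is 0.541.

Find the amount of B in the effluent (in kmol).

102 kmol

Conversion of G: G consumed = 1ξ₁ = 0.81 × 189.5 → ξ₁ = 153.5 kmol.
Yield of D: 1ξ₂ / 189.5 = 0.541 → ξ₂ = 102.5 kmol.
Outlet amounts (n = n₀ + Σ ν·ξ):
  G: 189.5 − 1(153.5) = 36
  B: 0 + 2(153.5) − 2(102.5) = 102
  D: 0 + 1(102.5) = 102.5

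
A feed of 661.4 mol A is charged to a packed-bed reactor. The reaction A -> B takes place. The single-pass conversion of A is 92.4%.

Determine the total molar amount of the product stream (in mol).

A reacted = 0.924 × 661.4 = 611.1 mol; ν_A = −1, so ξ = 611.1/1 = 611.1 mol.
Outlet amounts (n = n₀ + ν ξ):
  A: 661.4 − 1(611.1) = 50.27
  B: 0 + 1(611.1) = 611.1
Total out = 50.27 + 611.1 = 661.4 mol.

661 mol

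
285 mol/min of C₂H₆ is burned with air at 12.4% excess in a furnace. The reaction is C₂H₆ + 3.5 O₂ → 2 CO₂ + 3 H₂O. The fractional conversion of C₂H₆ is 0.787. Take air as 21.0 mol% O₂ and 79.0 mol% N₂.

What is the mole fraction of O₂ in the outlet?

Stoichiometric O₂ = 3.5 × 285 = 997.5 mol/min; O₂ fed = 997.5 × 1.124 = 1121 mol/min.
N₂ fed = 1121 × 79/21 = 4218 mol/min.
Fuel reacted = 0.787 × 285 → ξ = 224.3 mol/min.
Outlet (n = n₀ + ν ξ):
  C₂H₆: 285 − 1(224.3) = 60.7
  O₂: 1121 − 3.5(224.3) = 336.2
  N₂: 4218 (inert)
  CO₂: 0 + 2(224.3) = 448.6
  H₂O: 0 + 3(224.3) = 672.9
Total out = 5736 mol/min; y_O₂ = 336.2 / 5736 = 0.0586.

0.0586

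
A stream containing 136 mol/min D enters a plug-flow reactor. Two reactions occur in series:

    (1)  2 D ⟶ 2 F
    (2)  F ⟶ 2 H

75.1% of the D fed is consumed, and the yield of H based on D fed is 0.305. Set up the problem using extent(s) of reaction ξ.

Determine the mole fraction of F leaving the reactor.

0.519

Conversion of D: D consumed = 2ξ₁ = 0.751 × 136 → ξ₁ = 51.07 mol/min.
Yield of H: 2ξ₂ / 136 = 0.305 → ξ₂ = 20.74 mol/min.
Outlet amounts (n = n₀ + Σ ν·ξ):
  D: 136 − 2(51.07) = 33.86
  F: 0 + 2(51.07) − 1(20.74) = 81.4
  H: 0 + 2(20.74) = 41.48
Total out = 156.7 mol/min; y_F = 81.4 / 156.7 = 0.5193.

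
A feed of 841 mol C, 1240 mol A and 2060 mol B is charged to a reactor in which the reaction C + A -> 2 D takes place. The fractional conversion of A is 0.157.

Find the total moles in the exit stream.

4140 mol

A reacted = 0.157 × 1240 = 194.7 mol; ν_A = −1, so ξ = 194.7/1 = 194.7 mol.
Outlet amounts (n = n₀ + ν ξ):
  C: 841 − 1(194.7) = 646.3
  A: 1240 − 1(194.7) = 1045
  D: 0 + 2(194.7) = 389.4
  B: 2060 (inert)
Total out = 646.3 + 1045 + 389.4 + 2060 = 4141 mol.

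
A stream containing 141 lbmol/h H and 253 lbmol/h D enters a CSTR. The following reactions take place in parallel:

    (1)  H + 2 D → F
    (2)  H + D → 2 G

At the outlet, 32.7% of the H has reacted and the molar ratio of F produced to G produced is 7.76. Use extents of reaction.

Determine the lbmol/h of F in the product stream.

Conversion of H: H consumed = 0.327 × 141 = 46.11 lbmol/h = 1ξ₁ + 1ξ₂.
Selectivity: 1ξ₁ / (2ξ₂) = 7.76 → ξ₁ = 15.52 ξ₂.
Substitute: (1·15.52 + 1) ξ₂ = 46.11 → ξ₂ = 2.791 lbmol/h, ξ₁ = 43.32 lbmol/h.
Outlet amounts (n = n₀ + Σ ν·ξ):
  H: 141 − 1(43.32) − 1(2.791) = 94.89
  D: 253 − 2(43.32) − 1(2.791) = 163.6
  F: 0 + 1(43.32) = 43.32
  G: 0 + 2(2.791) = 5.582

43.3 lbmol/h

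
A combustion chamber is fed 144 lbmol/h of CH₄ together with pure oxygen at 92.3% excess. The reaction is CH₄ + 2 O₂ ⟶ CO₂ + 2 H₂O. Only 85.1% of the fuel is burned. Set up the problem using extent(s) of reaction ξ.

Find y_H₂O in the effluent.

Stoichiometric O₂ = 2 × 144 = 288 lbmol/h; O₂ fed = 288 × 1.923 = 553.8 lbmol/h.
Fuel reacted = 0.851 × 144 → ξ = 122.5 lbmol/h.
Outlet (n = n₀ + ν ξ):
  CH₄: 144 − 1(122.5) = 21.46
  O₂: 553.8 − 2(122.5) = 308.7
  CO₂: 0 + 1(122.5) = 122.5
  H₂O: 0 + 2(122.5) = 245.1
Total out = 697.8 lbmol/h; y_H₂O = 245.1 / 697.8 = 0.3512.

0.351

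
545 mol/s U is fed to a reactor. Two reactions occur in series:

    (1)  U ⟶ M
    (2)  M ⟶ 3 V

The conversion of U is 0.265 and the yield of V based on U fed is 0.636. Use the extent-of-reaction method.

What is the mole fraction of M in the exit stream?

0.0372

Conversion of U: U consumed = 1ξ₁ = 0.265 × 545 → ξ₁ = 144.4 mol/s.
Yield of V: 3ξ₂ / 545 = 0.636 → ξ₂ = 115.5 mol/s.
Outlet amounts (n = n₀ + Σ ν·ξ):
  U: 545 − 1(144.4) = 400.6
  M: 0 + 1(144.4) − 1(115.5) = 28.89
  V: 0 + 3(115.5) = 346.6
Total out = 776.1 mol/s; y_M = 28.89 / 776.1 = 0.03722.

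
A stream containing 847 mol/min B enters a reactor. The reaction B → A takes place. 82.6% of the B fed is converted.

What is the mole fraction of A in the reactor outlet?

B reacted = 0.826 × 847 = 699.6 mol/min; ν_B = −1, so ξ = 699.6/1 = 699.6 mol/min.
Outlet amounts (n = n₀ + ν ξ):
  B: 847 − 1(699.6) = 147.4
  A: 0 + 1(699.6) = 699.6
Total out = 847 mol/min; y_A = 699.6 / 847 = 0.826.

0.826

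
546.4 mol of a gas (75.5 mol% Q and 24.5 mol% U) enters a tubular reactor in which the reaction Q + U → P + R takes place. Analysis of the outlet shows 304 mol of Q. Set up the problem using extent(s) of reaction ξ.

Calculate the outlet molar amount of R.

For Q: n = n₀ − 1ξ → 304 = 412.5 − 1ξ, giving ξ = 108.5 mol.
Outlet amounts (n = n₀ + ν ξ):
  Q: 412.5 − 1(108.5) = 304
  U: 133.9 − 1(108.5) = 25.34
  P: 0 + 1(108.5) = 108.5
  R: 0 + 1(108.5) = 108.5

109 mol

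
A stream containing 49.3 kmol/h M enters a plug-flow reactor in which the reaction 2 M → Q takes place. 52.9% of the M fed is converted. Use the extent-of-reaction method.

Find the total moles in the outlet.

36.3 kmol/h

M reacted = 0.529 × 49.3 = 26.08 kmol/h; ν_M = −2, so ξ = 26.08/2 = 13.04 kmol/h.
Outlet amounts (n = n₀ + ν ξ):
  M: 49.3 − 2(13.04) = 23.22
  Q: 0 + 1(13.04) = 13.04
Total out = 23.22 + 13.04 = 36.26 kmol/h.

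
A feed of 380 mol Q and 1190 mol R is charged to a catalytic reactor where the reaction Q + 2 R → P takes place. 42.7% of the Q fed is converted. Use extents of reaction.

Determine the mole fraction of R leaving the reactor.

Q reacted = 0.427 × 380 = 162.3 mol; ν_Q = −1, so ξ = 162.3/1 = 162.3 mol.
Outlet amounts (n = n₀ + ν ξ):
  Q: 380 − 1(162.3) = 217.7
  R: 1190 − 2(162.3) = 865.5
  P: 0 + 1(162.3) = 162.3
Total out = 1245 mol; y_R = 865.5 / 1245 = 0.6949.

0.695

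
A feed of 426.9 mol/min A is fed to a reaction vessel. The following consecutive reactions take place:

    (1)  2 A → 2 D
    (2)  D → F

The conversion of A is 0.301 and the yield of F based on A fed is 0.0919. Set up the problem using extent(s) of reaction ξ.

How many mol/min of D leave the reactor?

89.3 mol/min

Conversion of A: A consumed = 2ξ₁ = 0.301 × 426.9 → ξ₁ = 64.25 mol/min.
Yield of F: 1ξ₂ / 426.9 = 0.0919 → ξ₂ = 39.23 mol/min.
Outlet amounts (n = n₀ + Σ ν·ξ):
  A: 426.9 − 2(64.25) = 298.4
  D: 0 + 2(64.25) − 1(39.23) = 89.26
  F: 0 + 1(39.23) = 39.23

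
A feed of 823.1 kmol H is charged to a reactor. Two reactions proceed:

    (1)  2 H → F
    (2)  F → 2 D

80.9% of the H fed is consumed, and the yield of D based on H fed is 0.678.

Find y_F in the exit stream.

0.0701

Conversion of H: H consumed = 2ξ₁ = 0.809 × 823.1 → ξ₁ = 332.9 kmol.
Yield of D: 2ξ₂ / 823.1 = 0.678 → ξ₂ = 279 kmol.
Outlet amounts (n = n₀ + Σ ν·ξ):
  H: 823.1 − 2(332.9) = 157.2
  F: 0 + 1(332.9) − 1(279) = 53.91
  D: 0 + 2(279) = 558.1
Total out = 769.2 kmol; y_F = 53.91 / 769.2 = 0.07009.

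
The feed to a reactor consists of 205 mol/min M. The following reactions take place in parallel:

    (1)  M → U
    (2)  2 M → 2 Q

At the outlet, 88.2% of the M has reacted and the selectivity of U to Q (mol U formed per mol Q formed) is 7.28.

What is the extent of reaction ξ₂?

Conversion of M: M consumed = 0.882 × 205 = 180.8 mol/min = 1ξ₁ + 2ξ₂.
Selectivity: 1ξ₁ / (2ξ₂) = 7.28 → ξ₁ = 14.56 ξ₂.
Substitute: (1·14.56 + 2) ξ₂ = 180.8 → ξ₂ = 10.92 mol/min, ξ₁ = 159 mol/min.
Outlet amounts (n = n₀ + Σ ν·ξ):
  M: 205 − 1(159) − 2(10.92) = 24.19
  U: 0 + 1(159) = 159
  Q: 0 + 2(10.92) = 21.84

ξ₂ = 10.9 mol/min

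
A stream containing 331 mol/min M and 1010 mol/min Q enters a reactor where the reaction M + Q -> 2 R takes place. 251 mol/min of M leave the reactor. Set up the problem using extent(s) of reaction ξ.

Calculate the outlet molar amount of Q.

930 mol/min

For M: n = n₀ − 1ξ → 251 = 331 − 1ξ, giving ξ = 80 mol/min.
Outlet amounts (n = n₀ + ν ξ):
  M: 331 − 1(80) = 251
  Q: 1010 − 1(80) = 930
  R: 0 + 2(80) = 160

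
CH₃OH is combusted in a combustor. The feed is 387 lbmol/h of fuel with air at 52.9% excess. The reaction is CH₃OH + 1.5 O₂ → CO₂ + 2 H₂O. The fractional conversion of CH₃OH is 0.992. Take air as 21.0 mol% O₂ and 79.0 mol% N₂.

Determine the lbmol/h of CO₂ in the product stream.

384 lbmol/h

Stoichiometric O₂ = 1.5 × 387 = 580.5 lbmol/h; O₂ fed = 580.5 × 1.529 = 887.6 lbmol/h.
N₂ fed = 887.6 × 79/21 = 3339 lbmol/h.
Fuel reacted = 0.992 × 387 → ξ = 383.9 lbmol/h.
Outlet (n = n₀ + ν ξ):
  CH₃OH: 387 − 1(383.9) = 3.096
  O₂: 887.6 − 1.5(383.9) = 311.7
  N₂: 3339 (inert)
  CO₂: 0 + 1(383.9) = 383.9
  H₂O: 0 + 2(383.9) = 767.8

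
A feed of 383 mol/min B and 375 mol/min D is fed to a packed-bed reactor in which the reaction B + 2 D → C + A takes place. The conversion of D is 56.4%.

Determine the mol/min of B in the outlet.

D reacted = 0.564 × 375 = 211.5 mol/min; ν_D = −2, so ξ = 211.5/2 = 105.7 mol/min.
Outlet amounts (n = n₀ + ν ξ):
  B: 383 − 1(105.7) = 277.2
  D: 375 − 2(105.7) = 163.5
  C: 0 + 1(105.7) = 105.7
  A: 0 + 1(105.7) = 105.7

277 mol/min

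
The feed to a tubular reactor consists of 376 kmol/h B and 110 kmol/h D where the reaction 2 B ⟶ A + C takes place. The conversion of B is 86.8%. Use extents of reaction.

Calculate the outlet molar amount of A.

B reacted = 0.868 × 376 = 326.4 kmol/h; ν_B = −2, so ξ = 326.4/2 = 163.2 kmol/h.
Outlet amounts (n = n₀ + ν ξ):
  B: 376 − 2(163.2) = 49.63
  A: 0 + 1(163.2) = 163.2
  C: 0 + 1(163.2) = 163.2
  D: 110 (inert)

163 kmol/h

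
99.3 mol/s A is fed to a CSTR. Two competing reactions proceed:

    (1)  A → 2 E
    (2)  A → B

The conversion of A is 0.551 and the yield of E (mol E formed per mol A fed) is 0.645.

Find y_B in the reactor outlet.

0.173

Yield of E: 2ξ₁ / 99.3 = 0.645 → ξ₁ = 32.02 mol/s.
Conversion of A: 1ξ₁ + 1ξ₂ = 0.551 × 99.3 = 54.71 → ξ₂ = 22.69 mol/s.
Outlet amounts (n = n₀ + Σ ν·ξ):
  A: 99.3 − 1(32.02) − 1(22.69) = 44.59
  E: 0 + 2(32.02) = 64.05
  B: 0 + 1(22.69) = 22.69
Total out = 131.3 mol/s; y_B = 22.69 / 131.3 = 0.1728.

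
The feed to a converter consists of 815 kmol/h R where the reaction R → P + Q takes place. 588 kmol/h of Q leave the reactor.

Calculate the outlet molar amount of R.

227 kmol/h

For Q: n = n₀ + 1ξ → 588 = 0 + 1ξ, giving ξ = 588 kmol/h.
Outlet amounts (n = n₀ + ν ξ):
  R: 815 − 1(588) = 227
  P: 0 + 1(588) = 588
  Q: 0 + 1(588) = 588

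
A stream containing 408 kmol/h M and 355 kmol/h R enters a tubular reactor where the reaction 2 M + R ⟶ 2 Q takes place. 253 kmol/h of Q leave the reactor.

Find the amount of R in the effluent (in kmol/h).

228 kmol/h

For Q: n = n₀ + 2ξ → 253 = 0 + 2ξ, giving ξ = 126.5 kmol/h.
Outlet amounts (n = n₀ + ν ξ):
  M: 408 − 2(126.5) = 155
  R: 355 − 1(126.5) = 228.5
  Q: 0 + 2(126.5) = 253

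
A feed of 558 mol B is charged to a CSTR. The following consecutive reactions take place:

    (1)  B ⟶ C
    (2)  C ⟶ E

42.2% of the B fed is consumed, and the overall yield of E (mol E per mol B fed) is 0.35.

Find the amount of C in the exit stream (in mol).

40.2 mol

Conversion of B: B consumed = 1ξ₁ = 0.422 × 558 → ξ₁ = 235.5 mol.
Yield of E: 1ξ₂ / 558 = 0.35 → ξ₂ = 195.3 mol.
Outlet amounts (n = n₀ + Σ ν·ξ):
  B: 558 − 1(235.5) = 322.5
  C: 0 + 1(235.5) − 1(195.3) = 40.18
  E: 0 + 1(195.3) = 195.3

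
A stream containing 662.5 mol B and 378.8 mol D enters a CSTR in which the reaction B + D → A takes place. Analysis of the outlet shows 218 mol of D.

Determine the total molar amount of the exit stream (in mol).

880 mol

For D: n = n₀ − 1ξ → 218 = 378.8 − 1ξ, giving ξ = 160.8 mol.
Outlet amounts (n = n₀ + ν ξ):
  B: 662.5 − 1(160.8) = 501.7
  D: 378.8 − 1(160.8) = 218
  A: 0 + 1(160.8) = 160.8
Total out = 501.7 + 218 + 160.8 = 880.5 mol.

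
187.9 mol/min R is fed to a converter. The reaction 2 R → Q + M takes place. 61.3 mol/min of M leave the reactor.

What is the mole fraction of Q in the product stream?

0.326

For M: n = n₀ + 1ξ → 61.3 = 0 + 1ξ, giving ξ = 61.3 mol/min.
Outlet amounts (n = n₀ + ν ξ):
  R: 187.9 − 2(61.3) = 65.3
  Q: 0 + 1(61.3) = 61.3
  M: 0 + 1(61.3) = 61.3
Total out = 187.9 mol/min; y_Q = 61.3 / 187.9 = 0.3262.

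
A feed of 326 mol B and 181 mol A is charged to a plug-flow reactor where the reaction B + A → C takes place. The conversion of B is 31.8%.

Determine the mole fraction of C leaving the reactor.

B reacted = 0.318 × 326 = 103.7 mol; ν_B = −1, so ξ = 103.7/1 = 103.7 mol.
Outlet amounts (n = n₀ + ν ξ):
  B: 326 − 1(103.7) = 222.3
  A: 181 − 1(103.7) = 77.33
  C: 0 + 1(103.7) = 103.7
Total out = 403.3 mol; y_C = 103.7 / 403.3 = 0.257.

0.257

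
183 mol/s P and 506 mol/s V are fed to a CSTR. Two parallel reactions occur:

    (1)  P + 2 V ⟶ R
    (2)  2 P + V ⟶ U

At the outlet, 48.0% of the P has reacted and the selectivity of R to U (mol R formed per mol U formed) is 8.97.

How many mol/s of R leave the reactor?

71.8 mol/s

Conversion of P: P consumed = 0.48 × 183 = 87.84 mol/s = 1ξ₁ + 2ξ₂.
Selectivity: 1ξ₁ / (1ξ₂) = 8.97 → ξ₁ = 8.97 ξ₂.
Substitute: (1·8.97 + 2) ξ₂ = 87.84 → ξ₂ = 8.007 mol/s, ξ₁ = 71.83 mol/s.
Outlet amounts (n = n₀ + Σ ν·ξ):
  P: 183 − 1(71.83) − 2(8.007) = 95.16
  V: 506 − 2(71.83) − 1(8.007) = 354.3
  R: 0 + 1(71.83) = 71.83
  U: 0 + 1(8.007) = 8.007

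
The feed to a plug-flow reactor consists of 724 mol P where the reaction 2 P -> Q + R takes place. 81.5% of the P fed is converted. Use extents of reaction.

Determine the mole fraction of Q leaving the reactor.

0.407

P reacted = 0.815 × 724 = 590.1 mol; ν_P = −2, so ξ = 590.1/2 = 295 mol.
Outlet amounts (n = n₀ + ν ξ):
  P: 724 − 2(295) = 133.9
  Q: 0 + 1(295) = 295
  R: 0 + 1(295) = 295
Total out = 724 mol; y_Q = 295 / 724 = 0.4075.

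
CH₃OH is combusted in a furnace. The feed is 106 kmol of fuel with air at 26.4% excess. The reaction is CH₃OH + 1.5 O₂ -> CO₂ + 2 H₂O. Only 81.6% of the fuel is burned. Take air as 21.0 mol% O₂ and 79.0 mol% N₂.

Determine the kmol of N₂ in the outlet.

Stoichiometric O₂ = 1.5 × 106 = 159 kmol; O₂ fed = 159 × 1.264 = 201 kmol.
N₂ fed = 201 × 79/21 = 756.1 kmol.
Fuel reacted = 0.816 × 106 → ξ = 86.5 kmol.
Outlet (n = n₀ + ν ξ):
  CH₃OH: 106 − 1(86.5) = 19.5
  O₂: 201 − 1.5(86.5) = 71.23
  N₂: 756.1 (inert)
  CO₂: 0 + 1(86.5) = 86.5
  H₂O: 0 + 2(86.5) = 173

756 kmol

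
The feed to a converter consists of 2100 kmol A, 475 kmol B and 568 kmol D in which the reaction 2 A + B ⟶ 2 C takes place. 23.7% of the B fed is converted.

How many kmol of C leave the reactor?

225 kmol

B reacted = 0.237 × 475 = 112.6 kmol; ν_B = −1, so ξ = 112.6/1 = 112.6 kmol.
Outlet amounts (n = n₀ + ν ξ):
  A: 2100 − 2(112.6) = 1875
  B: 475 − 1(112.6) = 362.4
  C: 0 + 2(112.6) = 225.1
  D: 568 (inert)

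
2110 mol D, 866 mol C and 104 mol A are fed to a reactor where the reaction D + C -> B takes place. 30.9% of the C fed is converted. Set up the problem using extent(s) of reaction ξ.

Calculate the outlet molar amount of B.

C reacted = 0.309 × 866 = 267.6 mol; ν_C = −1, so ξ = 267.6/1 = 267.6 mol.
Outlet amounts (n = n₀ + ν ξ):
  D: 2110 − 1(267.6) = 1842
  C: 866 − 1(267.6) = 598.4
  B: 0 + 1(267.6) = 267.6
  A: 104 (inert)

268 mol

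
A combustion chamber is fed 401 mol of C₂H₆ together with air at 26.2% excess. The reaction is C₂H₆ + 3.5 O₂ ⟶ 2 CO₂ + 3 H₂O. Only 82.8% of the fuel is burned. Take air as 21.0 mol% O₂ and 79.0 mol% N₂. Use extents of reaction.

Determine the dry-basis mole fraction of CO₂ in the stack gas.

0.083

Stoichiometric O₂ = 3.5 × 401 = 1404 mol; O₂ fed = 1404 × 1.262 = 1771 mol.
N₂ fed = 1771 × 79/21 = 6663 mol.
Fuel reacted = 0.828 × 401 → ξ = 332 mol.
Outlet (n = n₀ + ν ξ):
  C₂H₆: 401 − 1(332) = 68.97
  O₂: 1771 − 3.5(332) = 609.1
  N₂: 6663 (inert)
  CO₂: 0 + 2(332) = 664.1
  H₂O: 0 + 3(332) = 996.1
Dry total = 8005 mol; y_CO₂ (dry) = 664.1 / 8005 = 0.08295.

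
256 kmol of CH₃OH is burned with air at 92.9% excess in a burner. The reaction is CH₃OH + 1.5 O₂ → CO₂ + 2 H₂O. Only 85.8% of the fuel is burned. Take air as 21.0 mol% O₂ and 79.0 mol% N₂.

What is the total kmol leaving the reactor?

3890 kmol

Stoichiometric O₂ = 1.5 × 256 = 384 kmol; O₂ fed = 384 × 1.929 = 740.7 kmol.
N₂ fed = 740.7 × 79/21 = 2787 kmol.
Fuel reacted = 0.858 × 256 → ξ = 219.6 kmol.
Outlet (n = n₀ + ν ξ):
  CH₃OH: 256 − 1(219.6) = 36.35
  O₂: 740.7 − 1.5(219.6) = 411.3
  N₂: 2787 (inert)
  CO₂: 0 + 1(219.6) = 219.6
  H₂O: 0 + 2(219.6) = 439.3
Total out = 36.35 + 411.3 + 2787 + 219.6 + 439.3 = 3893 kmol.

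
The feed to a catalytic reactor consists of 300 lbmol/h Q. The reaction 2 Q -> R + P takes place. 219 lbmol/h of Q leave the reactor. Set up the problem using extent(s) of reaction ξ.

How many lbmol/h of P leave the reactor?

40.5 lbmol/h

For Q: n = n₀ − 2ξ → 219 = 300 − 2ξ, giving ξ = 40.5 lbmol/h.
Outlet amounts (n = n₀ + ν ξ):
  Q: 300 − 2(40.5) = 219
  R: 0 + 1(40.5) = 40.5
  P: 0 + 1(40.5) = 40.5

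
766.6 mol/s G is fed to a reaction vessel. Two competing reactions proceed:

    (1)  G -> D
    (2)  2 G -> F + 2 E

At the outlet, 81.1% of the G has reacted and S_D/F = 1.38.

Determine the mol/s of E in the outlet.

Conversion of G: G consumed = 0.811 × 766.6 = 621.7 mol/s = 1ξ₁ + 2ξ₂.
Selectivity: 1ξ₁ / (1ξ₂) = 1.38 → ξ₁ = 1.38 ξ₂.
Substitute: (1·1.38 + 2) ξ₂ = 621.7 → ξ₂ = 183.9 mol/s, ξ₁ = 253.8 mol/s.
Outlet amounts (n = n₀ + Σ ν·ξ):
  G: 766.6 − 1(253.8) − 2(183.9) = 144.9
  D: 0 + 1(253.8) = 253.8
  F: 0 + 1(183.9) = 183.9
  E: 0 + 2(183.9) = 367.9

368 mol/s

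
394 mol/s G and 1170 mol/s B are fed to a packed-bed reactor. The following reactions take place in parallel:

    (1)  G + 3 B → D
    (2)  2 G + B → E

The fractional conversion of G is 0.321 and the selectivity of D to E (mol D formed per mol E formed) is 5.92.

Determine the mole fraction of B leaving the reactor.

Conversion of G: G consumed = 0.321 × 394 = 126.5 mol/s = 1ξ₁ + 2ξ₂.
Selectivity: 1ξ₁ / (1ξ₂) = 5.92 → ξ₁ = 5.92 ξ₂.
Substitute: (1·5.92 + 2) ξ₂ = 126.5 → ξ₂ = 15.97 mol/s, ξ₁ = 94.54 mol/s.
Outlet amounts (n = n₀ + Σ ν·ξ):
  G: 394 − 1(94.54) − 2(15.97) = 267.5
  B: 1170 − 3(94.54) − 1(15.97) = 870.4
  D: 0 + 1(94.54) = 94.54
  E: 0 + 1(15.97) = 15.97
Total out = 1248 mol/s; y_B = 870.4 / 1248 = 0.6972.

0.697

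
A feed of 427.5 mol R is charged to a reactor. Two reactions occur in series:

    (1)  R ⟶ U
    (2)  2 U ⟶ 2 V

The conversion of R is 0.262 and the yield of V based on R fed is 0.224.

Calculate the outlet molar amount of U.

Conversion of R: R consumed = 1ξ₁ = 0.262 × 427.5 → ξ₁ = 112 mol.
Yield of V: 2ξ₂ / 427.5 = 0.224 → ξ₂ = 47.88 mol.
Outlet amounts (n = n₀ + Σ ν·ξ):
  R: 427.5 − 1(112) = 315.5
  U: 0 + 1(112) − 2(47.88) = 16.25
  V: 0 + 2(47.88) = 95.76

16.2 mol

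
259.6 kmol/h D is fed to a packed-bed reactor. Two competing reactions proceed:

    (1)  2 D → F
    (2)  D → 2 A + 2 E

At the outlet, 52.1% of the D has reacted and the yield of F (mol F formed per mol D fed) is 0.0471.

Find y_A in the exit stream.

0.382

Yield of F: 1ξ₁ / 259.6 = 0.0471 → ξ₁ = 12.23 kmol/h.
Conversion of D: 2ξ₁ + 1ξ₂ = 0.521 × 259.6 = 135.3 → ξ₂ = 110.8 kmol/h.
Outlet amounts (n = n₀ + Σ ν·ξ):
  D: 259.6 − 2(12.23) − 1(110.8) = 124.3
  F: 0 + 1(12.23) = 12.23
  A: 0 + 2(110.8) = 221.6
  E: 0 + 2(110.8) = 221.6
Total out = 579.8 kmol/h; y_A = 221.6 / 579.8 = 0.3822.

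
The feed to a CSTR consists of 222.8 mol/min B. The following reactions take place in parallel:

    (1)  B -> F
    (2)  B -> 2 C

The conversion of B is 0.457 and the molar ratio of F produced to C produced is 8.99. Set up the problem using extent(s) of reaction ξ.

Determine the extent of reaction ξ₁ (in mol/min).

Conversion of B: B consumed = 0.457 × 222.8 = 101.8 mol/min = 1ξ₁ + 1ξ₂.
Selectivity: 1ξ₁ / (2ξ₂) = 8.99 → ξ₁ = 17.98 ξ₂.
Substitute: (1·17.98 + 1) ξ₂ = 101.8 → ξ₂ = 5.365 mol/min, ξ₁ = 96.46 mol/min.
Outlet amounts (n = n₀ + Σ ν·ξ):
  B: 222.8 − 1(96.46) − 1(5.365) = 121
  F: 0 + 1(96.46) = 96.46
  C: 0 + 2(5.365) = 10.73

ξ₁ = 96.5 mol/min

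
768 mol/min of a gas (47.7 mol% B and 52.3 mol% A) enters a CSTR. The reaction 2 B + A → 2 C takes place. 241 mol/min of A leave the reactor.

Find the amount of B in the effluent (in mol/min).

45 mol/min

For A: n = n₀ − 1ξ → 241 = 401.7 − 1ξ, giving ξ = 160.7 mol/min.
Outlet amounts (n = n₀ + ν ξ):
  B: 366.3 − 2(160.7) = 45.01
  A: 401.7 − 1(160.7) = 241
  C: 0 + 2(160.7) = 321.3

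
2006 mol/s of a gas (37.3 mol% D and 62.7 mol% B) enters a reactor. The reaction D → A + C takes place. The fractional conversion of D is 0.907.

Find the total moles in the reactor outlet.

D reacted = 0.907 × 748.2 = 678.7 mol/s; ν_D = −1, so ξ = 678.7/1 = 678.7 mol/s.
Outlet amounts (n = n₀ + ν ξ):
  D: 748.2 − 1(678.7) = 69.59
  A: 0 + 1(678.7) = 678.7
  C: 0 + 1(678.7) = 678.7
  B: 1258 (inert)
Total out = 69.59 + 678.7 + 678.7 + 1258 = 2685 mol/s.

2680 mol/s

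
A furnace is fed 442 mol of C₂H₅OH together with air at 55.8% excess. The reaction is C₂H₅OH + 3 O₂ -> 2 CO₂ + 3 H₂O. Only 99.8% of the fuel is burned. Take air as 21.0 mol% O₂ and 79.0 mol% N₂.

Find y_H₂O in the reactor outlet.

Stoichiometric O₂ = 3 × 442 = 1326 mol; O₂ fed = 1326 × 1.558 = 2066 mol.
N₂ fed = 2066 × 79/21 = 7772 mol.
Fuel reacted = 0.998 × 442 → ξ = 441.1 mol.
Outlet (n = n₀ + ν ξ):
  C₂H₅OH: 442 − 1(441.1) = 0.884
  O₂: 2066 − 3(441.1) = 742.6
  N₂: 7772 (inert)
  CO₂: 0 + 2(441.1) = 882.2
  H₂O: 0 + 3(441.1) = 1323
Total out = 10720 mol; y_H₂O = 1323 / 10720 = 0.1234.

0.123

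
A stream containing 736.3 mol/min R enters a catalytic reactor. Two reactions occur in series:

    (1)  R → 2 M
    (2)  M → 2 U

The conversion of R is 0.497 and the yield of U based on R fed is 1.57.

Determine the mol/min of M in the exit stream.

Conversion of R: R consumed = 1ξ₁ = 0.497 × 736.3 → ξ₁ = 365.9 mol/min.
Yield of U: 2ξ₂ / 736.3 = 1.57 → ξ₂ = 578 mol/min.
Outlet amounts (n = n₀ + Σ ν·ξ):
  R: 736.3 − 1(365.9) = 370.4
  M: 0 + 2(365.9) − 1(578) = 153.9
  U: 0 + 2(578) = 1156

154 mol/min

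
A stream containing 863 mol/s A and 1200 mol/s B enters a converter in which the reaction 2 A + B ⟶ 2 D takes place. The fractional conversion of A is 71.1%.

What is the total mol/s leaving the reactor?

1760 mol/s

A reacted = 0.711 × 863 = 613.6 mol/s; ν_A = −2, so ξ = 613.6/2 = 306.8 mol/s.
Outlet amounts (n = n₀ + ν ξ):
  A: 863 − 2(306.8) = 249.4
  B: 1200 − 1(306.8) = 893.2
  D: 0 + 2(306.8) = 613.6
Total out = 249.4 + 893.2 + 613.6 = 1756 mol/s.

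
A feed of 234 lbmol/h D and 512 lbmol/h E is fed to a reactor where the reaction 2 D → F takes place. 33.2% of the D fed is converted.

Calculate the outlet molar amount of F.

D reacted = 0.332 × 234 = 77.69 lbmol/h; ν_D = −2, so ξ = 77.69/2 = 38.84 lbmol/h.
Outlet amounts (n = n₀ + ν ξ):
  D: 234 − 2(38.84) = 156.3
  F: 0 + 1(38.84) = 38.84
  E: 512 (inert)

38.8 lbmol/h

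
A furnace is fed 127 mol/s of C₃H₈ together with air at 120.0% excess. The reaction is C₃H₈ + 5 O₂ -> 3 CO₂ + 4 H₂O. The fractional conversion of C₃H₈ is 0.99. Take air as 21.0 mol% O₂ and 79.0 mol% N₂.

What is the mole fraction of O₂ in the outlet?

0.111

Stoichiometric O₂ = 5 × 127 = 635 mol/s; O₂ fed = 635 × 2.200 = 1397 mol/s.
N₂ fed = 1397 × 79/21 = 5255 mol/s.
Fuel reacted = 0.99 × 127 → ξ = 125.7 mol/s.
Outlet (n = n₀ + ν ξ):
  C₃H₈: 127 − 1(125.7) = 1.27
  O₂: 1397 − 5(125.7) = 768.4
  N₂: 5255 (inert)
  CO₂: 0 + 3(125.7) = 377.2
  H₂O: 0 + 4(125.7) = 502.9
Total out = 6905 mol/s; y_O₂ = 768.4 / 6905 = 0.1113.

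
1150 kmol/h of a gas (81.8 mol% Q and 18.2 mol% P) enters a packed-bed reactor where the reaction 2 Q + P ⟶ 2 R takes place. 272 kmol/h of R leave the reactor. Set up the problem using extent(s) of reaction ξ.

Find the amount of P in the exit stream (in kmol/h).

For R: n = n₀ + 2ξ → 272 = 0 + 2ξ, giving ξ = 136 kmol/h.
Outlet amounts (n = n₀ + ν ξ):
  Q: 940.7 − 2(136) = 668.7
  P: 209.3 − 1(136) = 73.3
  R: 0 + 2(136) = 272

73.3 kmol/h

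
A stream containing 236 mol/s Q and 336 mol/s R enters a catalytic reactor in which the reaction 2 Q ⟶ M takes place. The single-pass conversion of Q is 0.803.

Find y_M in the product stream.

Q reacted = 0.803 × 236 = 189.5 mol/s; ν_Q = −2, so ξ = 189.5/2 = 94.75 mol/s.
Outlet amounts (n = n₀ + ν ξ):
  Q: 236 − 2(94.75) = 46.49
  M: 0 + 1(94.75) = 94.75
  R: 336 (inert)
Total out = 477.2 mol/s; y_M = 94.75 / 477.2 = 0.1985.

0.199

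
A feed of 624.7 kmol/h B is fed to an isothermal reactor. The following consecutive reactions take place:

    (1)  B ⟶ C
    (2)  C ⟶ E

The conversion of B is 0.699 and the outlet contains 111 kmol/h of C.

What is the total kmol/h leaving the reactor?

Conversion of B: B consumed = 1ξ₁ = 0.699 × 624.7 → ξ₁ = 436.7 kmol/h.
C balance: n_C = 0 + 1ξ₁ − 1ξ₂ = 111 → ξ₂ = (1·436.7 − 111)/1 = 325.7 kmol/h.
Outlet amounts (n = n₀ + Σ ν·ξ):
  B: 624.7 − 1(436.7) = 188
  C: 0 + 1(436.7) − 1(325.7) = 111
  E: 0 + 1(325.7) = 325.7
Total out = 188 + 111 + 325.7 = 624.7 kmol/h.

625 kmol/h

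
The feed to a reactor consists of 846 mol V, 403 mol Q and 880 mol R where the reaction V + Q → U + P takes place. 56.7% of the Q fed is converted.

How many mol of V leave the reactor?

Q reacted = 0.567 × 403 = 228.5 mol; ν_Q = −1, so ξ = 228.5/1 = 228.5 mol.
Outlet amounts (n = n₀ + ν ξ):
  V: 846 − 1(228.5) = 617.5
  Q: 403 − 1(228.5) = 174.5
  U: 0 + 1(228.5) = 228.5
  P: 0 + 1(228.5) = 228.5
  R: 880 (inert)

617 mol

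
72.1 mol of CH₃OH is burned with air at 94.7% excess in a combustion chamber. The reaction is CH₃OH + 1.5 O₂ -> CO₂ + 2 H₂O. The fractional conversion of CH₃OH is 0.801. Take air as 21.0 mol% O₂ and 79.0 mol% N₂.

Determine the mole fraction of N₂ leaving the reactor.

0.718

Stoichiometric O₂ = 1.5 × 72.1 = 108.1 mol; O₂ fed = 108.1 × 1.947 = 210.6 mol.
N₂ fed = 210.6 × 79/21 = 792.1 mol.
Fuel reacted = 0.801 × 72.1 → ξ = 57.75 mol.
Outlet (n = n₀ + ν ξ):
  CH₃OH: 72.1 − 1(57.75) = 14.35
  O₂: 210.6 − 1.5(57.75) = 123.9
  N₂: 792.1 (inert)
  CO₂: 0 + 1(57.75) = 57.75
  H₂O: 0 + 2(57.75) = 115.5
Total out = 1104 mol; y_N₂ = 792.1 / 1104 = 0.7177.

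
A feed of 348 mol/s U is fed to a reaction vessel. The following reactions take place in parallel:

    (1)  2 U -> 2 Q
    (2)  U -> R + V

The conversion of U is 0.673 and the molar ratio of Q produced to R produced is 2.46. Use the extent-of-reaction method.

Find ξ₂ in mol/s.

ξ₂ = 67.7 mol/s

Conversion of U: U consumed = 0.673 × 348 = 234.2 mol/s = 2ξ₁ + 1ξ₂.
Selectivity: 2ξ₁ / (1ξ₂) = 2.46 → ξ₁ = 1.23 ξ₂.
Substitute: (2·1.23 + 1) ξ₂ = 234.2 → ξ₂ = 67.69 mol/s, ξ₁ = 83.26 mol/s.
Outlet amounts (n = n₀ + Σ ν·ξ):
  U: 348 − 2(83.26) − 1(67.69) = 113.8
  Q: 0 + 2(83.26) = 166.5
  R: 0 + 1(67.69) = 67.69
  V: 0 + 1(67.69) = 67.69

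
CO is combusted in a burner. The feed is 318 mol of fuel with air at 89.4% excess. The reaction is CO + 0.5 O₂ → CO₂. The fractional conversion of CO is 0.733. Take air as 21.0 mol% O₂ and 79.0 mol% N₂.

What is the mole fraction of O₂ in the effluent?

Stoichiometric O₂ = 0.5 × 318 = 159 mol; O₂ fed = 159 × 1.894 = 301.1 mol.
N₂ fed = 301.1 × 79/21 = 1133 mol.
Fuel reacted = 0.733 × 318 → ξ = 233.1 mol.
Outlet (n = n₀ + ν ξ):
  CO: 318 − 1(233.1) = 84.91
  O₂: 301.1 − 0.5(233.1) = 184.6
  N₂: 1133 (inert)
  CO₂: 0 + 1(233.1) = 233.1
Total out = 1635 mol; y_O₂ = 184.6 / 1635 = 0.1129.

0.113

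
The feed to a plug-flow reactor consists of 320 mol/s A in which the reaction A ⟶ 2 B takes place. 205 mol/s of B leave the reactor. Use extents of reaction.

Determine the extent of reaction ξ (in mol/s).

ξ = 102 mol/s

For B: n = n₀ + 2ξ → 205 = 0 + 2ξ, giving ξ = 102.5 mol/s.
Outlet amounts (n = n₀ + ν ξ):
  A: 320 − 1(102.5) = 217.5
  B: 0 + 2(102.5) = 205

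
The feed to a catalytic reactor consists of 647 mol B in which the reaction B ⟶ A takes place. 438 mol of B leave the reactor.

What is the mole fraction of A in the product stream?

For B: n = n₀ − 1ξ → 438 = 647 − 1ξ, giving ξ = 209 mol.
Outlet amounts (n = n₀ + ν ξ):
  B: 647 − 1(209) = 438
  A: 0 + 1(209) = 209
Total out = 647 mol; y_A = 209 / 647 = 0.323.

0.323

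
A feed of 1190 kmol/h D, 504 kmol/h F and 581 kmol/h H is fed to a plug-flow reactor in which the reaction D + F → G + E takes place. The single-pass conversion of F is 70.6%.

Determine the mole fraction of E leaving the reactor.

0.156

F reacted = 0.706 × 504 = 355.8 kmol/h; ν_F = −1, so ξ = 355.8/1 = 355.8 kmol/h.
Outlet amounts (n = n₀ + ν ξ):
  D: 1190 − 1(355.8) = 834.2
  F: 504 − 1(355.8) = 148.2
  G: 0 + 1(355.8) = 355.8
  E: 0 + 1(355.8) = 355.8
  H: 581 (inert)
Total out = 2275 kmol/h; y_E = 355.8 / 2275 = 0.1564.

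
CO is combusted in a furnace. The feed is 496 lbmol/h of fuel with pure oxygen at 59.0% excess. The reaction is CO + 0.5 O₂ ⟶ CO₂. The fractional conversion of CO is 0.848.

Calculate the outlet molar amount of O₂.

Stoichiometric O₂ = 0.5 × 496 = 248 lbmol/h; O₂ fed = 248 × 1.590 = 394.3 lbmol/h.
Fuel reacted = 0.848 × 496 → ξ = 420.6 lbmol/h.
Outlet (n = n₀ + ν ξ):
  CO: 496 − 1(420.6) = 75.39
  O₂: 394.3 − 0.5(420.6) = 184
  CO₂: 0 + 1(420.6) = 420.6

184 lbmol/h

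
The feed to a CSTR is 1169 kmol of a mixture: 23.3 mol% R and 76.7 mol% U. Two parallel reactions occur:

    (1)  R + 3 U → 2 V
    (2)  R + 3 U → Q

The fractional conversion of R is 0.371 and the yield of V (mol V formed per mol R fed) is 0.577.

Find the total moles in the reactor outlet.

944 kmol

Yield of V: 2ξ₁ / 272.4 = 0.577 → ξ₁ = 78.58 kmol.
Conversion of R: 1ξ₁ + 1ξ₂ = 0.371 × 272.4 = 101.1 → ξ₂ = 22.47 kmol.
Outlet amounts (n = n₀ + Σ ν·ξ):
  R: 272.4 − 1(78.58) − 1(22.47) = 171.3
  U: 896.6 − 3(78.58) − 3(22.47) = 593.5
  V: 0 + 2(78.58) = 157.2
  Q: 0 + 1(22.47) = 22.47
Total out = 171.3 + 593.5 + 157.2 + 22.47 = 944.4 kmol.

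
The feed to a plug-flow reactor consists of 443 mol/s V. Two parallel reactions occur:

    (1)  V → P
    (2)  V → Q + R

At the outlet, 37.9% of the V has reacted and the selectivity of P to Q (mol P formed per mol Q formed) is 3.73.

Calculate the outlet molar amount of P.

Conversion of V: V consumed = 0.379 × 443 = 167.9 mol/s = 1ξ₁ + 1ξ₂.
Selectivity: 1ξ₁ / (1ξ₂) = 3.73 → ξ₁ = 3.73 ξ₂.
Substitute: (1·3.73 + 1) ξ₂ = 167.9 → ξ₂ = 35.5 mol/s, ξ₁ = 132.4 mol/s.
Outlet amounts (n = n₀ + Σ ν·ξ):
  V: 443 − 1(132.4) − 1(35.5) = 275.1
  P: 0 + 1(132.4) = 132.4
  Q: 0 + 1(35.5) = 35.5
  R: 0 + 1(35.5) = 35.5

132 mol/s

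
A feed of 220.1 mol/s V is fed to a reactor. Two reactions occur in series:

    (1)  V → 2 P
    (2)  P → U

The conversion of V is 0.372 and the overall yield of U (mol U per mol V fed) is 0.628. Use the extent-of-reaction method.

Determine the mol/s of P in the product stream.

25.5 mol/s

Conversion of V: V consumed = 1ξ₁ = 0.372 × 220.1 → ξ₁ = 81.88 mol/s.
Yield of U: 1ξ₂ / 220.1 = 0.628 → ξ₂ = 138.2 mol/s.
Outlet amounts (n = n₀ + Σ ν·ξ):
  V: 220.1 − 1(81.88) = 138.2
  P: 0 + 2(81.88) − 1(138.2) = 25.53
  U: 0 + 1(138.2) = 138.2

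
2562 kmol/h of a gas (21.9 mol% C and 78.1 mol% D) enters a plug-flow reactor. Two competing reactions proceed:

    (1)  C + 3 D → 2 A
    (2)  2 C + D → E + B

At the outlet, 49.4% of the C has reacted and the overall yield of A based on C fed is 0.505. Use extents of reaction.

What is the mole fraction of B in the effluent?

0.0306

Yield of A: 2ξ₁ / 561.1 = 0.505 → ξ₁ = 141.7 kmol/h.
Conversion of C: 1ξ₁ + 2ξ₂ = 0.494 × 561.1 = 277.2 → ξ₂ = 67.75 kmol/h.
Outlet amounts (n = n₀ + Σ ν·ξ):
  C: 561.1 − 1(141.7) − 2(67.75) = 283.9
  D: 2001 − 3(141.7) − 1(67.75) = 1508
  A: 0 + 2(141.7) = 283.3
  E: 0 + 1(67.75) = 67.75
  B: 0 + 1(67.75) = 67.75
Total out = 2211 kmol/h; y_B = 67.75 / 2211 = 0.03064.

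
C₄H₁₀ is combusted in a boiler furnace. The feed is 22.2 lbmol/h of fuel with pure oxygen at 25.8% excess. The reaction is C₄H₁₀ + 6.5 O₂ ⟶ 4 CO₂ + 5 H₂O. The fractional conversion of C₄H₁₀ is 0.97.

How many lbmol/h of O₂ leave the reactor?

Stoichiometric O₂ = 6.5 × 22.2 = 144.3 lbmol/h; O₂ fed = 144.3 × 1.258 = 181.5 lbmol/h.
Fuel reacted = 0.97 × 22.2 → ξ = 21.53 lbmol/h.
Outlet (n = n₀ + ν ξ):
  C₄H₁₀: 22.2 − 1(21.53) = 0.666
  O₂: 181.5 − 6.5(21.53) = 41.56
  CO₂: 0 + 4(21.53) = 86.14
  H₂O: 0 + 5(21.53) = 107.7

41.6 lbmol/h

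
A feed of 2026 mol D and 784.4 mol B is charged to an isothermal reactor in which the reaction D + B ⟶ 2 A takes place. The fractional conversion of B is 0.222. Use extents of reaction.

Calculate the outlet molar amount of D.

B reacted = 0.222 × 784.4 = 174.1 mol; ν_B = −1, so ξ = 174.1/1 = 174.1 mol.
Outlet amounts (n = n₀ + ν ξ):
  D: 2026 − 1(174.1) = 1852
  B: 784.4 − 1(174.1) = 610.3
  A: 0 + 2(174.1) = 348.3

1850 mol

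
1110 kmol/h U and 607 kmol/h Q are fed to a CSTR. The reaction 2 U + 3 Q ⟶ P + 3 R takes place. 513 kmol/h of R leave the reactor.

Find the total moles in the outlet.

For R: n = n₀ + 3ξ → 513 = 0 + 3ξ, giving ξ = 171 kmol/h.
Outlet amounts (n = n₀ + ν ξ):
  U: 1110 − 2(171) = 768
  Q: 607 − 3(171) = 94
  P: 0 + 1(171) = 171
  R: 0 + 3(171) = 513
Total out = 768 + 94 + 171 + 513 = 1546 kmol/h.

1550 kmol/h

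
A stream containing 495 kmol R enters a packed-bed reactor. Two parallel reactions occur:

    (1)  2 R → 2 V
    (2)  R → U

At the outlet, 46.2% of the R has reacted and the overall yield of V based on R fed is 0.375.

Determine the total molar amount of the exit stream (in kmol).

495 kmol

Yield of V: 2ξ₁ / 495 = 0.375 → ξ₁ = 92.81 kmol.
Conversion of R: 2ξ₁ + 1ξ₂ = 0.462 × 495 = 228.7 → ξ₂ = 43.06 kmol.
Outlet amounts (n = n₀ + Σ ν·ξ):
  R: 495 − 2(92.81) − 1(43.06) = 266.3
  V: 0 + 2(92.81) = 185.6
  U: 0 + 1(43.06) = 43.06
Total out = 266.3 + 185.6 + 43.06 = 495 kmol.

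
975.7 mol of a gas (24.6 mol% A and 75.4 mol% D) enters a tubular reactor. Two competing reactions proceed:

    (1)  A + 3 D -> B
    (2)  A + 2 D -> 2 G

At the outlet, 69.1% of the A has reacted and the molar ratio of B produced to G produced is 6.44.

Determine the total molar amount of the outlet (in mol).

Conversion of A: A consumed = 0.691 × 240 = 165.9 mol = 1ξ₁ + 1ξ₂.
Selectivity: 1ξ₁ / (2ξ₂) = 6.44 → ξ₁ = 12.88 ξ₂.
Substitute: (1·12.88 + 1) ξ₂ = 165.9 → ξ₂ = 11.95 mol, ξ₁ = 153.9 mol.
Outlet amounts (n = n₀ + Σ ν·ξ):
  A: 240 − 1(153.9) − 1(11.95) = 74.17
  D: 735.7 − 3(153.9) − 2(11.95) = 250.1
  B: 0 + 1(153.9) = 153.9
  G: 0 + 2(11.95) = 23.9
Total out = 74.17 + 250.1 + 153.9 + 23.9 = 502 mol.

502 mol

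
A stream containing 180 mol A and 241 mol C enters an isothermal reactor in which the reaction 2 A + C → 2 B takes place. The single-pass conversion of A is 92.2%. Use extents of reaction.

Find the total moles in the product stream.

338 mol

A reacted = 0.922 × 180 = 166 mol; ν_A = −2, so ξ = 166/2 = 82.98 mol.
Outlet amounts (n = n₀ + ν ξ):
  A: 180 − 2(82.98) = 14.04
  C: 241 − 1(82.98) = 158
  B: 0 + 2(82.98) = 166
Total out = 14.04 + 158 + 166 = 338 mol.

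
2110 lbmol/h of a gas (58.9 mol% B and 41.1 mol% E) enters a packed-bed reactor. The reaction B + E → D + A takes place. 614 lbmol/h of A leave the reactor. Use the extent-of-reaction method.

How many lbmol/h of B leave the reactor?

For A: n = n₀ + 1ξ → 614 = 0 + 1ξ, giving ξ = 614 lbmol/h.
Outlet amounts (n = n₀ + ν ξ):
  B: 1243 − 1(614) = 628.8
  E: 867.2 − 1(614) = 253.2
  D: 0 + 1(614) = 614
  A: 0 + 1(614) = 614

629 lbmol/h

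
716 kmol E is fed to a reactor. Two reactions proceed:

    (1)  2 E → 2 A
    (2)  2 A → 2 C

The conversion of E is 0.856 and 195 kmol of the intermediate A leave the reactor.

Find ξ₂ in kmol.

ξ₂ = 209 kmol

Conversion of E: E consumed = 2ξ₁ = 0.856 × 716 → ξ₁ = 306.4 kmol.
A balance: n_A = 0 + 2ξ₁ − 2ξ₂ = 195 → ξ₂ = (2·306.4 − 195)/2 = 208.9 kmol.
Outlet amounts (n = n₀ + Σ ν·ξ):
  E: 716 − 2(306.4) = 103.1
  A: 0 + 2(306.4) − 2(208.9) = 195
  C: 0 + 2(208.9) = 417.9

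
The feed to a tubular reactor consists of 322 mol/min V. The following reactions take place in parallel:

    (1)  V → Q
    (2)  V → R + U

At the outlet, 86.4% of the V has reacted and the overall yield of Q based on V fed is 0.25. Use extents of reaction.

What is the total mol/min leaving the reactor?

Yield of Q: 1ξ₁ / 322 = 0.25 → ξ₁ = 80.5 mol/min.
Conversion of V: 1ξ₁ + 1ξ₂ = 0.864 × 322 = 278.2 → ξ₂ = 197.7 mol/min.
Outlet amounts (n = n₀ + Σ ν·ξ):
  V: 322 − 1(80.5) − 1(197.7) = 43.79
  Q: 0 + 1(80.5) = 80.5
  R: 0 + 1(197.7) = 197.7
  U: 0 + 1(197.7) = 197.7
Total out = 43.79 + 80.5 + 197.7 + 197.7 = 519.7 mol/min.

520 mol/min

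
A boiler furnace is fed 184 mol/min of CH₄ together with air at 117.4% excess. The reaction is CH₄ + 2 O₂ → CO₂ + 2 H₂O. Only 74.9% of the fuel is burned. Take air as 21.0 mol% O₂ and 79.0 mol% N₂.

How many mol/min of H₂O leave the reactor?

276 mol/min

Stoichiometric O₂ = 2 × 184 = 368 mol/min; O₂ fed = 368 × 2.174 = 800 mol/min.
N₂ fed = 800 × 79/21 = 3010 mol/min.
Fuel reacted = 0.749 × 184 → ξ = 137.8 mol/min.
Outlet (n = n₀ + ν ξ):
  CH₄: 184 − 1(137.8) = 46.18
  O₂: 800 − 2(137.8) = 524.4
  N₂: 3010 (inert)
  CO₂: 0 + 1(137.8) = 137.8
  H₂O: 0 + 2(137.8) = 275.6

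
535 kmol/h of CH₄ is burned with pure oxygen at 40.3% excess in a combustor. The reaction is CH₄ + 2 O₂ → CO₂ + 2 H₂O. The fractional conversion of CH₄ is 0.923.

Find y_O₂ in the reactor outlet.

Stoichiometric O₂ = 2 × 535 = 1070 kmol/h; O₂ fed = 1070 × 1.403 = 1501 kmol/h.
Fuel reacted = 0.923 × 535 → ξ = 493.8 kmol/h.
Outlet (n = n₀ + ν ξ):
  CH₄: 535 − 1(493.8) = 41.19
  O₂: 1501 − 2(493.8) = 513.6
  CO₂: 0 + 1(493.8) = 493.8
  H₂O: 0 + 2(493.8) = 987.6
Total out = 2036 kmol/h; y_O₂ = 513.6 / 2036 = 0.2522.

0.252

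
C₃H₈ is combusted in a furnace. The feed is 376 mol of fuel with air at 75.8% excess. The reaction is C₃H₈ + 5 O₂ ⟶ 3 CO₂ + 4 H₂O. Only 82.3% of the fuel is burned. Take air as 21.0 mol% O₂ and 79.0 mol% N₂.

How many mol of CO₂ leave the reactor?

Stoichiometric O₂ = 5 × 376 = 1880 mol; O₂ fed = 1880 × 1.758 = 3305 mol.
N₂ fed = 3305 × 79/21 = 12430 mol.
Fuel reacted = 0.823 × 376 → ξ = 309.4 mol.
Outlet (n = n₀ + ν ξ):
  C₃H₈: 376 − 1(309.4) = 66.55
  O₂: 3305 − 5(309.4) = 1758
  N₂: 12430 (inert)
  CO₂: 0 + 3(309.4) = 928.3
  H₂O: 0 + 4(309.4) = 1238

928 mol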